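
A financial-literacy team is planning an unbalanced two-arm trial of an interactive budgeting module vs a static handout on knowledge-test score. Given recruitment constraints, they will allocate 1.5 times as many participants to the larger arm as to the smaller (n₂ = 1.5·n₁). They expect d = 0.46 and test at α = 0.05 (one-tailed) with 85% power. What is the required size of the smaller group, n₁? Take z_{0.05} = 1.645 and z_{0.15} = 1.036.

With allocation ratio k = n₂/n₁ = 1.5, Var(x̄₁−x̄₂) = σ²(1/n₁ + 1/(k·n₁)) = σ²·(k+1)/(k·n₁).
So n₁ = (1 + 1/k)·((z_{α} + z_β)/d)² = 1.667 × (2.681/0.46)².
n₁ = 1.667 × 33.97 = 56.6.
Round up: n₁ = 57, giving n₂ = ⌈1.5 × 57⌉ = ⌈85.5⌉ = 86.

n₁ = 57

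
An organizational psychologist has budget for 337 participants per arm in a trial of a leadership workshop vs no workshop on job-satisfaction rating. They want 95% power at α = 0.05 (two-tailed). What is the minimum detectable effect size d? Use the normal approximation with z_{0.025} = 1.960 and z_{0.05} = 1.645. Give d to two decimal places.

d_min ≈ 0.28

For two independent groups of n = 337 each: d_min = (z_{α/2} + z_β)·√(2/n).
z-sum = 1.960 + 1.645 = 3.605.
d_min = 3.605 × √(2/337) = 3.605 × 0.0770 = 0.278.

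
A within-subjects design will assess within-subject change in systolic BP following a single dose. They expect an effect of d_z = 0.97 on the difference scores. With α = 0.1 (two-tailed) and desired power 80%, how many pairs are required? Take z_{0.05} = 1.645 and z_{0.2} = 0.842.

For a paired (one-sample on differences) test: n = ((z_{α/2} + z_β) / d)².
z_{α/2} + z_β = 1.645 + 0.842 = 2.487.
n = (2.487 / 0.97)² = 2.564² = 6.57.
Round up.

n = 7 pairs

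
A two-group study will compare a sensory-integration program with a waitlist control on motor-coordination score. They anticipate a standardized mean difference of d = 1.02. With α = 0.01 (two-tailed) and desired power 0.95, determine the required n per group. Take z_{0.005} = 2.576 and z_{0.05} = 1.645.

n = 35 per group

For two independent groups with equal n: n = 2·((z_{α/2} + z_β) / d)².
z_{α/2} + z_β = 2.576 + 1.645 = 4.221.
n = 2 × (4.221 / 1.02)² = 2 × 4.138² = 2 × 17.12 = 34.2.
Round up to the next whole participant.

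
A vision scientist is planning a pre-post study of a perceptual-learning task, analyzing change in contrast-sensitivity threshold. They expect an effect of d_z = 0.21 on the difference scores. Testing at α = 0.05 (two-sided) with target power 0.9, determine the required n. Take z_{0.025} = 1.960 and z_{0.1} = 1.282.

n = 239 pairs

For a paired (one-sample on differences) test: n = ((z_{α/2} + z_β) / d)².
z_{α/2} + z_β = 1.960 + 1.282 = 3.242.
n = (3.242 / 0.21)² = 15.438² = 238.33.
Round up.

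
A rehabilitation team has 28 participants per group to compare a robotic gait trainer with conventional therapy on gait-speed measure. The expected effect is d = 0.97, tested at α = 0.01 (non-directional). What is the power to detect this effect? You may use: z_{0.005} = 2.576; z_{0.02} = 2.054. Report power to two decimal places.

power ≈ 0.85

For two equal groups, power = Φ(d·√(n/2) − z_{α/2}).
d·√(n/2) = 0.97 × √(28/2) = 0.97 × 3.742 = 3.629.
z_β = 3.629 − 2.576 = 1.053.
Power = Φ(1.053) = 0.854.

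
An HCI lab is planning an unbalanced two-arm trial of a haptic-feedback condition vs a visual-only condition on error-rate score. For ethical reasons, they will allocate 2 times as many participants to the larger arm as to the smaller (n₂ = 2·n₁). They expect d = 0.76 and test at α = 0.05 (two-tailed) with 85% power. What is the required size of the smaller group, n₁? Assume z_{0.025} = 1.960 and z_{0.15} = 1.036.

With allocation ratio k = n₂/n₁ = 2, Var(x̄₁−x̄₂) = σ²(1/n₁ + 1/(k·n₁)) = σ²·(k+1)/(k·n₁).
So n₁ = (1 + 1/k)·((z_{α/2} + z_β)/d)² = 1.500 × (2.996/0.76)².
n₁ = 1.500 × 15.54 = 23.3.
Round up: n₁ = 24, giving n₂ = 2 × 24 = 48.

n₁ = 24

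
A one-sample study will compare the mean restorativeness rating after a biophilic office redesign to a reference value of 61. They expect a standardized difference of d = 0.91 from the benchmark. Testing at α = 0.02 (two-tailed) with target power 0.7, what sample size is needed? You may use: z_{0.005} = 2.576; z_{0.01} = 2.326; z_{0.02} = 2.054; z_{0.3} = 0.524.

n = 10

For a one-sample test: n = ((z_{α/2} + z_β) / d)².
z_{α/2} + z_β = 2.326 + 0.524 = 2.850.
n = (2.850 / 0.91)² = 3.132² = 9.81.
Round up.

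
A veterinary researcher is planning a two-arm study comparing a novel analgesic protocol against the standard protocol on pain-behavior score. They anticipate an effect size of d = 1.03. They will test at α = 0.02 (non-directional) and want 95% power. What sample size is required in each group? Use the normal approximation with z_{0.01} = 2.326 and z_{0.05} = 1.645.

n = 30 per group

For two independent groups with equal n: n = 2·((z_{α/2} + z_β) / d)².
z_{α/2} + z_β = 2.326 + 1.645 = 3.971.
n = 2 × (3.971 / 1.03)² = 2 × 3.855² = 2 × 14.86 = 29.7.
Round up to the next whole participant.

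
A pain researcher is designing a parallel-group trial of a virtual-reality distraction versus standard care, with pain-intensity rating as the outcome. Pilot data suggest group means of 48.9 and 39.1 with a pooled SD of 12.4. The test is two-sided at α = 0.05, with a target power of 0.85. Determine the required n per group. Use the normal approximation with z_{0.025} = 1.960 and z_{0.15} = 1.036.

Cohen's d = |M₁ − M₂| / SD_pooled = |48.9 − 39.1| / 12.4 = 9.8 / 12.4 = 0.790.
For two independent groups with equal n: n = 2·((z_{α/2} + z_β) / d)².
z_{α/2} + z_β = 1.960 + 1.036 = 2.996.
n = 2 × (2.996 / 0.790)² = 2 × 3.792² = 2 × 14.38 = 28.8.
Round up to the next whole participant.

n = 29 per group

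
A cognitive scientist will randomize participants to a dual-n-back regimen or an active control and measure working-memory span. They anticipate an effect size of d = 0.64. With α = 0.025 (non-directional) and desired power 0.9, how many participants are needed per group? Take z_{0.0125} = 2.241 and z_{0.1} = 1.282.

For two independent groups with equal n: n = 2·((z_{α/2} + z_β) / d)².
z_{α/2} + z_β = 2.241 + 1.282 = 3.523.
n = 2 × (3.523 / 0.64)² = 2 × 5.505² = 2 × 30.30 = 60.6.
Round up to the next whole participant.

n = 61 per group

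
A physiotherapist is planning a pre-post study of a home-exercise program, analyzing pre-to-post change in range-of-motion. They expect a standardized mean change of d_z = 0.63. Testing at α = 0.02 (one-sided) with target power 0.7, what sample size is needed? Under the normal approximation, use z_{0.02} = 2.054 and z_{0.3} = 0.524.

For a paired (one-sample on differences) test: n = ((z_{α} + z_β) / d)².
z_{α} + z_β = 2.054 + 0.524 = 2.578.
n = (2.578 / 0.63)² = 4.092² = 16.74.
Round up.

n = 17 pairs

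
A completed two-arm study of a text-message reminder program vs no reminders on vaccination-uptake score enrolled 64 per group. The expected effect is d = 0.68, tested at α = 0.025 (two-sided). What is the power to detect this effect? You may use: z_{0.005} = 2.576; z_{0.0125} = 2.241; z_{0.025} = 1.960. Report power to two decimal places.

For two equal groups, power = Φ(d·√(n/2) − z_{α/2}).
d·√(n/2) = 0.68 × √(64/2) = 0.68 × 5.657 = 3.847.
z_β = 3.847 − 2.241 = 1.606.
Power = Φ(1.606) = 0.946.

power ≈ 0.95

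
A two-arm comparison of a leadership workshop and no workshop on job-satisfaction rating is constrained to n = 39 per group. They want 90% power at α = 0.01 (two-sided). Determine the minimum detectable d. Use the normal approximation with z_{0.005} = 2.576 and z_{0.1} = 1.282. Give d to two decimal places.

d_min ≈ 0.87

For two independent groups of n = 39 each: d_min = (z_{α/2} + z_β)·√(2/n).
z-sum = 2.576 + 1.282 = 3.858.
d_min = 3.858 × √(2/39) = 3.858 × 0.2265 = 0.874.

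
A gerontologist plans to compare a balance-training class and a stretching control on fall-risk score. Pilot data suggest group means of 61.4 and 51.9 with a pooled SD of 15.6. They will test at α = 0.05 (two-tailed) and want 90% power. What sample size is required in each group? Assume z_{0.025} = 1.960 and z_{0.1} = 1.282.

n = 57 per group

Cohen's d = |M₁ − M₂| / SD_pooled = |61.4 − 51.9| / 15.6 = 9.5 / 15.6 = 0.609.
For two independent groups with equal n: n = 2·((z_{α/2} + z_β) / d)².
z_{α/2} + z_β = 1.960 + 1.282 = 3.242.
n = 2 × (3.242 / 0.609)² = 2 × 5.323² = 2 × 28.34 = 56.7.
Round up to the next whole participant.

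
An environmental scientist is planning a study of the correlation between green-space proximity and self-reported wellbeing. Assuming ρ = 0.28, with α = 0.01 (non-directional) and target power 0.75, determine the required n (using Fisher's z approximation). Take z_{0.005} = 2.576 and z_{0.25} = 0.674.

n = 131

Fisher's z: C = ½·ln((1+r)/(1−r)) = ½·ln(1.7778) = 0.2877.
n = ((z_{α/2} + z_β)/C)² + 3.
(2.576 + 0.674) / 0.2877 = 3.250 / 0.2877 = 11.296.
n = 11.296² + 3 = 127.61 + 3 = 130.6.
Round up.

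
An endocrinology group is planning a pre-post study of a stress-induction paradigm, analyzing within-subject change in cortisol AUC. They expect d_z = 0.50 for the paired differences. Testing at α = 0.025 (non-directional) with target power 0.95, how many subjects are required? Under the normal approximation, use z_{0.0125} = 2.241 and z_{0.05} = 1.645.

For a paired (one-sample on differences) test: n = ((z_{α/2} + z_β) / d)².
z_{α/2} + z_β = 2.241 + 1.645 = 3.886.
n = (3.886 / 0.50)² = 7.772² = 60.40.
Round up.

n = 61 pairs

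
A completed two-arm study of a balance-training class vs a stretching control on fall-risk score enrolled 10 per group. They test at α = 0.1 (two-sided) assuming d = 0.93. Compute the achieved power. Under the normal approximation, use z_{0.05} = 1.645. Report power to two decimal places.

For two equal groups, power = Φ(d·√(n/2) − z_{α/2}).
d·√(n/2) = 0.93 × √(10/2) = 0.93 × 2.236 = 2.080.
z_β = 2.080 − 1.645 = 0.435.
Power = Φ(0.435) = 0.668.

power ≈ 0.67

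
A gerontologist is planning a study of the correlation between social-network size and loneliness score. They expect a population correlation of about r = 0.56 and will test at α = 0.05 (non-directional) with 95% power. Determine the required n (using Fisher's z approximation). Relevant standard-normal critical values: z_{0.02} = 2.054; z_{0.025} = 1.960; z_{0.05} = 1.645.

Fisher's z: C = ½·ln((1+r)/(1−r)) = ½·ln(3.5455) = 0.6328.
n = ((z_{α/2} + z_β)/C)² + 3.
(1.960 + 1.645) / 0.6328 = 3.605 / 0.6328 = 5.697.
n = 5.697² + 3 = 32.45 + 3 = 35.5.
Round up.

n = 36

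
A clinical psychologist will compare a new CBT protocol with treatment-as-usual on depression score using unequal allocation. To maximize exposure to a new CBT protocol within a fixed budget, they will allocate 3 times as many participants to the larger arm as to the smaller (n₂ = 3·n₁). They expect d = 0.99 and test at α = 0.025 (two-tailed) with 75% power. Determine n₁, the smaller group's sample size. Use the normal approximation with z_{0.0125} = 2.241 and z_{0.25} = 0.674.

n₁ = 12

With allocation ratio k = n₂/n₁ = 3, Var(x̄₁−x̄₂) = σ²(1/n₁ + 1/(k·n₁)) = σ²·(k+1)/(k·n₁).
So n₁ = (1 + 1/k)·((z_{α/2} + z_β)/d)² = 1.333 × (2.915/0.99)².
n₁ = 1.333 × 8.67 = 11.6.
Round up: n₁ = 12, giving n₂ = 3 × 12 = 36.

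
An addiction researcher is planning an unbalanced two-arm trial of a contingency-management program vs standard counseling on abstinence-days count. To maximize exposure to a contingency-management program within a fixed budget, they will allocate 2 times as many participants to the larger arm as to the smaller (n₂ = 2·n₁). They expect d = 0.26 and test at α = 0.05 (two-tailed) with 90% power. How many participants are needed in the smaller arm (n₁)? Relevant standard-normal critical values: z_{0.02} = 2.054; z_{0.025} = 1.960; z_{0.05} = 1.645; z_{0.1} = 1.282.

With allocation ratio k = n₂/n₁ = 2, Var(x̄₁−x̄₂) = σ²(1/n₁ + 1/(k·n₁)) = σ²·(k+1)/(k·n₁).
So n₁ = (1 + 1/k)·((z_{α/2} + z_β)/d)² = 1.500 × (3.242/0.26)².
n₁ = 1.500 × 155.48 = 233.2.
Round up: n₁ = 234, giving n₂ = 2 × 234 = 468.

n₁ = 234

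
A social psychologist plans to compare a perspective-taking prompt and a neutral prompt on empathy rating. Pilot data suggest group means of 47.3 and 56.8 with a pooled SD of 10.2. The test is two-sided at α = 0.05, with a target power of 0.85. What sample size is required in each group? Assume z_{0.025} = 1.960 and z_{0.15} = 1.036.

n = 21 per group

Cohen's d = |M₁ − M₂| / SD_pooled = |47.3 − 56.8| / 10.2 = 9.5 / 10.2 = 0.931.
For two independent groups with equal n: n = 2·((z_{α/2} + z_β) / d)².
z_{α/2} + z_β = 1.960 + 1.036 = 2.996.
n = 2 × (2.996 / 0.931)² = 2 × 3.218² = 2 × 10.36 = 20.7.
Round up to the next whole participant.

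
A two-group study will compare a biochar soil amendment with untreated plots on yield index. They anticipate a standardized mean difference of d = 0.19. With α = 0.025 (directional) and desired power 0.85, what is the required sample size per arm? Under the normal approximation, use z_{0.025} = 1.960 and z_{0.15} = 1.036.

For two independent groups with equal n: n = 2·((z_{α} + z_β) / d)².
z_{α} + z_β = 1.960 + 1.036 = 2.996.
n = 2 × (2.996 / 0.19)² = 2 × 15.768² = 2 × 248.64 = 497.3.
Round up to the next whole participant.

n = 498 per group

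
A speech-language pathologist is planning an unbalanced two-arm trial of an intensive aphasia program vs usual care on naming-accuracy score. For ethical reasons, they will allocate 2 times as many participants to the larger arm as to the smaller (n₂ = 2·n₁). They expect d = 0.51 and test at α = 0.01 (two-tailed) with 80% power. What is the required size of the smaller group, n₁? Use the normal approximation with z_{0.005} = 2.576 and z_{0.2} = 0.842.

With allocation ratio k = n₂/n₁ = 2, Var(x̄₁−x̄₂) = σ²(1/n₁ + 1/(k·n₁)) = σ²·(k+1)/(k·n₁).
So n₁ = (1 + 1/k)·((z_{α/2} + z_β)/d)² = 1.500 × (3.418/0.51)².
n₁ = 1.500 × 44.92 = 67.4.
Round up: n₁ = 68, giving n₂ = 2 × 68 = 136.

n₁ = 68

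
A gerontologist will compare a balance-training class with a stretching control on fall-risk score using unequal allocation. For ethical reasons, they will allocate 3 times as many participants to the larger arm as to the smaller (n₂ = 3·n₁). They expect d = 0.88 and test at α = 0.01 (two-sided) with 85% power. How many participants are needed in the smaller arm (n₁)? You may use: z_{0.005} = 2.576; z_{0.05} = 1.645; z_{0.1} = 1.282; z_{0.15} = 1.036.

n₁ = 23

With allocation ratio k = n₂/n₁ = 3, Var(x̄₁−x̄₂) = σ²(1/n₁ + 1/(k·n₁)) = σ²·(k+1)/(k·n₁).
So n₁ = (1 + 1/k)·((z_{α/2} + z_β)/d)² = 1.333 × (3.612/0.88)².
n₁ = 1.333 × 16.85 = 22.5.
Round up: n₁ = 23, giving n₂ = 3 × 23 = 69.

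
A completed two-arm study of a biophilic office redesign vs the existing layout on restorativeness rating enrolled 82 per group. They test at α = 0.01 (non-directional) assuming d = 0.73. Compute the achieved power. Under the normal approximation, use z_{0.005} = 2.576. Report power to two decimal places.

For two equal groups, power = Φ(d·√(n/2) − z_{α/2}).
d·√(n/2) = 0.73 × √(82/2) = 0.73 × 6.403 = 4.674.
z_β = 4.674 − 2.576 = 2.098.
Power = Φ(2.098) = 0.982.

power ≈ 0.98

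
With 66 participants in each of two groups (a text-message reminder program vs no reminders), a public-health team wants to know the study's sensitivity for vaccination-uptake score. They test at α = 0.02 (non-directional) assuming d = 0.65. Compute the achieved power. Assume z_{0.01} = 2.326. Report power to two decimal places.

For two equal groups, power = Φ(d·√(n/2) − z_{α/2}).
d·√(n/2) = 0.65 × √(66/2) = 0.65 × 5.745 = 3.734.
z_β = 3.734 − 2.326 = 1.408.
Power = Φ(1.408) = 0.920.

power ≈ 0.92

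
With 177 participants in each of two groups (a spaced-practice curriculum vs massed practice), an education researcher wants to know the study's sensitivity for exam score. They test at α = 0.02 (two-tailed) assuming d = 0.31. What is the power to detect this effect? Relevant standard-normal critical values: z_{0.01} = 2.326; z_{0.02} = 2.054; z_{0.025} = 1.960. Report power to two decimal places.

For two equal groups, power = Φ(d·√(n/2) − z_{α/2}).
d·√(n/2) = 0.31 × √(177/2) = 0.31 × 9.407 = 2.916.
z_β = 2.916 − 2.326 = 0.590.
Power = Φ(0.590) = 0.723.

power ≈ 0.72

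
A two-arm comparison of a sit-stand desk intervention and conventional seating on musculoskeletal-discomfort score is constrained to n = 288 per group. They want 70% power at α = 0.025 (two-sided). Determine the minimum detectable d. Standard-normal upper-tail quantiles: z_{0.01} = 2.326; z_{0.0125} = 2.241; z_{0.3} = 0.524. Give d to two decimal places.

For two independent groups of n = 288 each: d_min = (z_{α/2} + z_β)·√(2/n).
z-sum = 2.241 + 0.524 = 2.765.
d_min = 2.765 × √(2/288) = 2.765 × 0.0833 = 0.230.

d_min ≈ 0.23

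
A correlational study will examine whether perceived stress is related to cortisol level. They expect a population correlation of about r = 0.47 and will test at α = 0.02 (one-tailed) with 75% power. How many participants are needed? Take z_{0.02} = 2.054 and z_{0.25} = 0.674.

Fisher's z: C = ½·ln((1+r)/(1−r)) = ½·ln(2.7736) = 0.5101.
n = ((z_{α} + z_β)/C)² + 3.
(2.054 + 0.674) / 0.5101 = 2.728 / 0.5101 = 5.348.
n = 5.348² + 3 = 28.60 + 3 = 31.6.
Round up.

n = 32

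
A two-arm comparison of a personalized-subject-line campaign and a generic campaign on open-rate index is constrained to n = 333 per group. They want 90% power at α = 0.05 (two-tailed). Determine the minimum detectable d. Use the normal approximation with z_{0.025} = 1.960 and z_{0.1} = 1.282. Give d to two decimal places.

For two independent groups of n = 333 each: d_min = (z_{α/2} + z_β)·√(2/n).
z-sum = 1.960 + 1.282 = 3.242.
d_min = 3.242 × √(2/333) = 3.242 × 0.0775 = 0.251.

d_min ≈ 0.25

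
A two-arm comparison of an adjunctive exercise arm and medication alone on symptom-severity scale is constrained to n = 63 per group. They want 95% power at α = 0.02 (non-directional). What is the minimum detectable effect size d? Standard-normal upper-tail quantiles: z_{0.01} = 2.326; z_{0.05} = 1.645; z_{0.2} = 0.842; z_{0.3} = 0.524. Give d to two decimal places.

For two independent groups of n = 63 each: d_min = (z_{α/2} + z_β)·√(2/n).
z-sum = 2.326 + 1.645 = 3.971.
d_min = 3.971 × √(2/63) = 3.971 × 0.1782 = 0.708.

d_min ≈ 0.71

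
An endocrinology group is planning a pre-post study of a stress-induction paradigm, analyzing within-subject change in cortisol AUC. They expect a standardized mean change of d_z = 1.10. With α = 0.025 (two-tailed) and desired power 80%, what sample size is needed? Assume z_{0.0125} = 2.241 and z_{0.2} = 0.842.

n = 8 pairs

For a paired (one-sample on differences) test: n = ((z_{α/2} + z_β) / d)².
z_{α/2} + z_β = 2.241 + 0.842 = 3.083.
n = (3.083 / 1.10)² = 2.803² = 7.86.
Round up.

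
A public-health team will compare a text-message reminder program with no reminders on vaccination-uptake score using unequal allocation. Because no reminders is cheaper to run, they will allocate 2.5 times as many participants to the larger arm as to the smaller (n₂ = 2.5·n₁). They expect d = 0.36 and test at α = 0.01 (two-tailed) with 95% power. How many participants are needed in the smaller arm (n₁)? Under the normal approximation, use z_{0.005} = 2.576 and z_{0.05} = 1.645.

With allocation ratio k = n₂/n₁ = 2.5, Var(x̄₁−x̄₂) = σ²(1/n₁ + 1/(k·n₁)) = σ²·(k+1)/(k·n₁).
So n₁ = (1 + 1/k)·((z_{α/2} + z_β)/d)² = 1.400 × (4.221/0.36)².
n₁ = 1.400 × 137.48 = 192.5.
Round up: n₁ = 193, giving n₂ = ⌈2.5 × 193⌉ = ⌈482.5⌉ = 483.

n₁ = 193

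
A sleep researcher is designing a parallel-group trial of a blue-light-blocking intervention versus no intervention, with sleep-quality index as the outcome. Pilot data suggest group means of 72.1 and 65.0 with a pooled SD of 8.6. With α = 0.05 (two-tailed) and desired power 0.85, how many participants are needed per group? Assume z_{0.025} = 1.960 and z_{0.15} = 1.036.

Cohen's d = |M₁ − M₂| / SD_pooled = |72.1 − 65.0| / 8.6 = 7.1 / 8.6 = 0.826.
For two independent groups with equal n: n = 2·((z_{α/2} + z_β) / d)².
z_{α/2} + z_β = 1.960 + 1.036 = 2.996.
n = 2 × (2.996 / 0.826)² = 2 × 3.627² = 2 × 13.16 = 26.3.
Round up to the next whole participant.

n = 27 per group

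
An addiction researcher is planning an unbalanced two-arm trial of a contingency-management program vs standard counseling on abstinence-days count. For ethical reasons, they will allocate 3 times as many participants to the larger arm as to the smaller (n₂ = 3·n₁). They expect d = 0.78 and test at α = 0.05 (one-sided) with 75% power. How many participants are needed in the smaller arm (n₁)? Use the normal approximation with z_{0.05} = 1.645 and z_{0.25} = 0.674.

With allocation ratio k = n₂/n₁ = 3, Var(x̄₁−x̄₂) = σ²(1/n₁ + 1/(k·n₁)) = σ²·(k+1)/(k·n₁).
So n₁ = (1 + 1/k)·((z_{α} + z_β)/d)² = 1.333 × (2.319/0.78)².
n₁ = 1.333 × 8.84 = 11.8.
Round up: n₁ = 12, giving n₂ = 3 × 12 = 36.

n₁ = 12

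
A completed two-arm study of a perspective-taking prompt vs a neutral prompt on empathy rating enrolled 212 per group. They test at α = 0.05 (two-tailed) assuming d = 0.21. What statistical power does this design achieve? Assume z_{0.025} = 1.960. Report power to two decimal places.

power ≈ 0.58

For two equal groups, power = Φ(d·√(n/2) − z_{α/2}).
d·√(n/2) = 0.21 × √(212/2) = 0.21 × 10.296 = 2.162.
z_β = 2.162 − 1.960 = 0.202.
Power = Φ(0.202) = 0.580.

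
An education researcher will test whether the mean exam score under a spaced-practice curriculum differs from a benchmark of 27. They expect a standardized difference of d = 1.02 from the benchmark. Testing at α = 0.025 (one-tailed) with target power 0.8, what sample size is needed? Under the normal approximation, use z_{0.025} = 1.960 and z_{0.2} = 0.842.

n = 8

For a one-sample test: n = ((z_{α} + z_β) / d)².
z_{α} + z_β = 1.960 + 0.842 = 2.802.
n = (2.802 / 1.02)² = 2.747² = 7.55.
Round up.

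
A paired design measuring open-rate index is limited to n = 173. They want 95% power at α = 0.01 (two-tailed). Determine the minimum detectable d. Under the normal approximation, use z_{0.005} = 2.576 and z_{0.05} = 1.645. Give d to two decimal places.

d_min ≈ 0.32

For a single sample (or paired design) of n = 173: d_min = (z_{α/2} + z_β)/√n.
z-sum = 2.576 + 1.645 = 4.221.
d_min = 4.221 / √173 = 4.221 / 13.153 = 0.321.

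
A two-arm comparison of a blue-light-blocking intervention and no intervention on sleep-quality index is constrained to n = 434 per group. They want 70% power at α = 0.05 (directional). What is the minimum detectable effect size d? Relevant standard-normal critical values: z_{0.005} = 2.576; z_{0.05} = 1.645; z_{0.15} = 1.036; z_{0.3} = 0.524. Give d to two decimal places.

For two independent groups of n = 434 each: d_min = (z_{α} + z_β)·√(2/n).
z-sum = 1.645 + 0.524 = 2.169.
d_min = 2.169 × √(2/434) = 2.169 × 0.0679 = 0.147.

d_min ≈ 0.15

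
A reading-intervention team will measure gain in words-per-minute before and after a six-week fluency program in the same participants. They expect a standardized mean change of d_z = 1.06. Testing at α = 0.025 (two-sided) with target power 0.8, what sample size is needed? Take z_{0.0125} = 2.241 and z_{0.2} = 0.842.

For a paired (one-sample on differences) test: n = ((z_{α/2} + z_β) / d)².
z_{α/2} + z_β = 2.241 + 0.842 = 3.083.
n = (3.083 / 1.06)² = 2.908² = 8.46.
Round up.

n = 9 pairs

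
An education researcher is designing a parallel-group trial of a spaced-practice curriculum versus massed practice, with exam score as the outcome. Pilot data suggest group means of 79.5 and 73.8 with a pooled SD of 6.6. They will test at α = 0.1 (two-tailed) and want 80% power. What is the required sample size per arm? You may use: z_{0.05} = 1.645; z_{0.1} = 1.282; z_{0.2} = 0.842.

Cohen's d = |M₁ − M₂| / SD_pooled = |79.5 − 73.8| / 6.6 = 5.7 / 6.6 = 0.864.
For two independent groups with equal n: n = 2·((z_{α/2} + z_β) / d)².
z_{α/2} + z_β = 1.645 + 0.842 = 2.487.
n = 2 × (2.487 / 0.864)² = 2 × 2.878² = 2 × 8.29 = 16.6.
Round up to the next whole participant.

n = 17 per group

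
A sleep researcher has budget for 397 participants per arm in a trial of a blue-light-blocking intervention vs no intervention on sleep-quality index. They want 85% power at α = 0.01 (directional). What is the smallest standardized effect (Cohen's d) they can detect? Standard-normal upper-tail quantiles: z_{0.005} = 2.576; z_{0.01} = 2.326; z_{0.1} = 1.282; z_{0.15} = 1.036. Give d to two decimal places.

d_min ≈ 0.24

For two independent groups of n = 397 each: d_min = (z_{α} + z_β)·√(2/n).
z-sum = 2.326 + 1.036 = 3.362.
d_min = 3.362 × √(2/397) = 3.362 × 0.0710 = 0.239.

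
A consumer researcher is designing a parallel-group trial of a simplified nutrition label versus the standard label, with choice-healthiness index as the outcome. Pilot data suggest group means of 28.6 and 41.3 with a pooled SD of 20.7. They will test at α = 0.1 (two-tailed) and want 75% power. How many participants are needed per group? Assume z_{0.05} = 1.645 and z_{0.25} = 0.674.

n = 29 per group

Cohen's d = |M₁ − M₂| / SD_pooled = |28.6 − 41.3| / 20.7 = 12.7 / 20.7 = 0.614.
For two independent groups with equal n: n = 2·((z_{α/2} + z_β) / d)².
z_{α/2} + z_β = 1.645 + 0.674 = 2.319.
n = 2 × (2.319 / 0.614)² = 2 × 3.777² = 2 × 14.26 = 28.5.
Round up to the next whole participant.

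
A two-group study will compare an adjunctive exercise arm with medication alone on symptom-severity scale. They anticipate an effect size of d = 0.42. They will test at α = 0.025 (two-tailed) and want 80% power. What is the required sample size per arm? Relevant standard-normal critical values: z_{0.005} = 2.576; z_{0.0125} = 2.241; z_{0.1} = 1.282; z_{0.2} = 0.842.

n = 108 per group

For two independent groups with equal n: n = 2·((z_{α/2} + z_β) / d)².
z_{α/2} + z_β = 2.241 + 0.842 = 3.083.
n = 2 × (3.083 / 0.42)² = 2 × 7.340² = 2 × 53.88 = 107.8.
Round up to the next whole participant.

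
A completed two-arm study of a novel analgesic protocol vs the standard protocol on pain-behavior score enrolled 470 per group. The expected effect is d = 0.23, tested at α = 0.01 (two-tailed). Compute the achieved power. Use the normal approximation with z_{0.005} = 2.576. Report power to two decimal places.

power ≈ 0.83

For two equal groups, power = Φ(d·√(n/2) − z_{α/2}).
d·√(n/2) = 0.23 × √(470/2) = 0.23 × 15.330 = 3.526.
z_β = 3.526 − 2.576 = 0.950.
Power = Φ(0.950) = 0.829.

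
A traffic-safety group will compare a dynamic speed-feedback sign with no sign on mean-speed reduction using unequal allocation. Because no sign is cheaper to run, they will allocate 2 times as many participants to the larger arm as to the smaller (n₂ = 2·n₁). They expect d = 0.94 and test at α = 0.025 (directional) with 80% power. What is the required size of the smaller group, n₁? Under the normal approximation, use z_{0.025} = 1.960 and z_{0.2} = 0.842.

With allocation ratio k = n₂/n₁ = 2, Var(x̄₁−x̄₂) = σ²(1/n₁ + 1/(k·n₁)) = σ²·(k+1)/(k·n₁).
So n₁ = (1 + 1/k)·((z_{α} + z_β)/d)² = 1.500 × (2.802/0.94)².
n₁ = 1.500 × 8.89 = 13.3.
Round up: n₁ = 14, giving n₂ = 2 × 14 = 28.

n₁ = 14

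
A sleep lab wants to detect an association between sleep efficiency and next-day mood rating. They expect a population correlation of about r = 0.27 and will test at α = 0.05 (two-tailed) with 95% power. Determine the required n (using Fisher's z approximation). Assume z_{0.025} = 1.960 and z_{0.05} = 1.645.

n = 173

Fisher's z: C = ½·ln((1+r)/(1−r)) = ½·ln(1.7397) = 0.2769.
n = ((z_{α/2} + z_β)/C)² + 3.
(1.960 + 1.645) / 0.2769 = 3.605 / 0.2769 = 13.019.
n = 13.019² + 3 = 169.50 + 3 = 172.5.
Round up.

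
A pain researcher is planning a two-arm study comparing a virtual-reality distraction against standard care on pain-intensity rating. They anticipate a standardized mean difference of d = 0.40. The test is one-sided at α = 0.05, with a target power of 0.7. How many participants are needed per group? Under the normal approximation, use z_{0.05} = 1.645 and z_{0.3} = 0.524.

n = 59 per group

For two independent groups with equal n: n = 2·((z_{α} + z_β) / d)².
z_{α} + z_β = 1.645 + 0.524 = 2.169.
n = 2 × (2.169 / 0.40)² = 2 × 5.422² = 2 × 29.40 = 58.8.
Round up to the next whole participant.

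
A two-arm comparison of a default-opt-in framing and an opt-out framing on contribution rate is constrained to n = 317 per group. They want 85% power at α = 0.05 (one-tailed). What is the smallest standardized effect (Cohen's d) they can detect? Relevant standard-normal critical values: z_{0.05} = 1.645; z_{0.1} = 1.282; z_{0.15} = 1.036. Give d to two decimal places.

For two independent groups of n = 317 each: d_min = (z_{α} + z_β)·√(2/n).
z-sum = 1.645 + 1.036 = 2.681.
d_min = 2.681 × √(2/317) = 2.681 × 0.0794 = 0.213.

d_min ≈ 0.21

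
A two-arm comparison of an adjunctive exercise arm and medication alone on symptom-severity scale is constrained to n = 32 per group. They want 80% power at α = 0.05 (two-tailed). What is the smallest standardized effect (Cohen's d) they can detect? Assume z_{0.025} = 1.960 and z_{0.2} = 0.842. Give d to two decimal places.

For two independent groups of n = 32 each: d_min = (z_{α/2} + z_β)·√(2/n).
z-sum = 1.960 + 0.842 = 2.802.
d_min = 2.802 × √(2/32) = 2.802 × 0.2500 = 0.701.

d_min ≈ 0.70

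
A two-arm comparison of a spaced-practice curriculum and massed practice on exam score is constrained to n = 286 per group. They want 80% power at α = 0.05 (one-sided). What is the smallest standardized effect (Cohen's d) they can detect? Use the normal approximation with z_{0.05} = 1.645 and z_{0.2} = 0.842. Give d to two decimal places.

d_min ≈ 0.21

For two independent groups of n = 286 each: d_min = (z_{α} + z_β)·√(2/n).
z-sum = 1.645 + 0.842 = 2.487.
d_min = 2.487 × √(2/286) = 2.487 × 0.0836 = 0.208.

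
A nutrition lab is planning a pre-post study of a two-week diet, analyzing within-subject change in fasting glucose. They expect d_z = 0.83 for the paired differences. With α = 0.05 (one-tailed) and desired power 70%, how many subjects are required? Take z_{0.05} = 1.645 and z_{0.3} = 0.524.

n = 7 pairs

For a paired (one-sample on differences) test: n = ((z_{α} + z_β) / d)².
z_{α} + z_β = 1.645 + 0.524 = 2.169.
n = (2.169 / 0.83)² = 2.613² = 6.83.
Round up.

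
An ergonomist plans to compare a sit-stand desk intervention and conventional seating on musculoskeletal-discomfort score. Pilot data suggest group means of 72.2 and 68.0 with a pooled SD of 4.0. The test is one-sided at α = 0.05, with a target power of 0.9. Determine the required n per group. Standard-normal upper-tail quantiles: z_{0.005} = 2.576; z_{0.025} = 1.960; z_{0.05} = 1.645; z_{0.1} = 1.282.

Cohen's d = |M₁ − M₂| / SD_pooled = |72.2 − 68.0| / 4.0 = 4.2 / 4.0 = 1.050.
For two independent groups with equal n: n = 2·((z_{α} + z_β) / d)².
z_{α} + z_β = 1.645 + 1.282 = 2.927.
n = 2 × (2.927 / 1.050)² = 2 × 2.788² = 2 × 7.77 = 15.5.
Round up to the next whole participant.

n = 16 per group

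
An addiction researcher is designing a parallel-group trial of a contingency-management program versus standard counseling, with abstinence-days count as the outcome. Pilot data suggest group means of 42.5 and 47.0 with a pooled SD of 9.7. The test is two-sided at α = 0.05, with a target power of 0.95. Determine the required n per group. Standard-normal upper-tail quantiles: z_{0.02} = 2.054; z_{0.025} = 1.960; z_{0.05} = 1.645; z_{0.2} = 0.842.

Cohen's d = |M₁ − M₂| / SD_pooled = |42.5 − 47.0| / 9.7 = 4.5 / 9.7 = 0.464.
For two independent groups with equal n: n = 2·((z_{α/2} + z_β) / d)².
z_{α/2} + z_β = 1.960 + 1.645 = 3.605.
n = 2 × (3.605 / 0.464)² = 2 × 7.769² = 2 × 60.36 = 120.7.
Round up to the next whole participant.

n = 121 per group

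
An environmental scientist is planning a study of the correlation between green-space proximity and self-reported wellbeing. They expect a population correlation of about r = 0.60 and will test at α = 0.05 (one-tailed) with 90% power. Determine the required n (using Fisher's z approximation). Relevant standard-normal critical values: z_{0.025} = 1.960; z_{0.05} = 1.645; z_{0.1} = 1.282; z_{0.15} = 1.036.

n = 21

Fisher's z: C = ½·ln((1+r)/(1−r)) = ½·ln(4.0000) = 0.6931.
n = ((z_{α} + z_β)/C)² + 3.
(1.645 + 1.282) / 0.6931 = 2.927 / 0.6931 = 4.223.
n = 4.223² + 3 = 17.83 + 3 = 20.8.
Round up.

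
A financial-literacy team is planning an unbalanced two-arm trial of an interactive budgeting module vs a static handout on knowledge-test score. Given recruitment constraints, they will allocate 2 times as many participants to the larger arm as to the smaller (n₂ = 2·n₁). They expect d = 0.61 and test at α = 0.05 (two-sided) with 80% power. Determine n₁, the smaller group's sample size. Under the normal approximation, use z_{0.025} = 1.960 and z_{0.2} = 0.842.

With allocation ratio k = n₂/n₁ = 2, Var(x̄₁−x̄₂) = σ²(1/n₁ + 1/(k·n₁)) = σ²·(k+1)/(k·n₁).
So n₁ = (1 + 1/k)·((z_{α/2} + z_β)/d)² = 1.500 × (2.802/0.61)².
n₁ = 1.500 × 21.10 = 31.6.
Round up: n₁ = 32, giving n₂ = 2 × 32 = 64.

n₁ = 32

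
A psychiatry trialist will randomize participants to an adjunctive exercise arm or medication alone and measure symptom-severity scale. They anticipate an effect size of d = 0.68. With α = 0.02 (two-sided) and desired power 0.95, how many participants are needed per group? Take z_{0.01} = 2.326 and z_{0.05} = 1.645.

n = 69 per group

For two independent groups with equal n: n = 2·((z_{α/2} + z_β) / d)².
z_{α/2} + z_β = 2.326 + 1.645 = 3.971.
n = 2 × (3.971 / 0.68)² = 2 × 5.840² = 2 × 34.10 = 68.2.
Round up to the next whole participant.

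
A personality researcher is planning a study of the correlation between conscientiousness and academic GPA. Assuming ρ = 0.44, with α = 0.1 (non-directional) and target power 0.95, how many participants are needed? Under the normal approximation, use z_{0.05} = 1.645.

Fisher's z: C = ½·ln((1+r)/(1−r)) = ½·ln(2.5714) = 0.4722.
n = ((z_{α/2} + z_β)/C)² + 3.
(1.645 + 1.645) / 0.4722 = 3.290 / 0.4722 = 6.967.
n = 6.967² + 3 = 48.54 + 3 = 51.5.
Round up.

n = 52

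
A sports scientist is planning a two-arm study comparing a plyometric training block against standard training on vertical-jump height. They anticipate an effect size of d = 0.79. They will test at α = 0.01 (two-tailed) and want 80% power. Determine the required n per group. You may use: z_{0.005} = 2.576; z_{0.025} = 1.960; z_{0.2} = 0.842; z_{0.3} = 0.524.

n = 38 per group

For two independent groups with equal n: n = 2·((z_{α/2} + z_β) / d)².
z_{α/2} + z_β = 2.576 + 0.842 = 3.418.
n = 2 × (3.418 / 0.79)² = 2 × 4.327² = 2 × 18.72 = 37.4.
Round up to the next whole participant.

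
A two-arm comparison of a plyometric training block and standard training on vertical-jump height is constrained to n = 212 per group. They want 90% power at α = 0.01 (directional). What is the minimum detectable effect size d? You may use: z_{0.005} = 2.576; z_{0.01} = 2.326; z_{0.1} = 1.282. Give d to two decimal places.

d_min ≈ 0.35

For two independent groups of n = 212 each: d_min = (z_{α} + z_β)·√(2/n).
z-sum = 2.326 + 1.282 = 3.608.
d_min = 3.608 × √(2/212) = 3.608 × 0.0971 = 0.350.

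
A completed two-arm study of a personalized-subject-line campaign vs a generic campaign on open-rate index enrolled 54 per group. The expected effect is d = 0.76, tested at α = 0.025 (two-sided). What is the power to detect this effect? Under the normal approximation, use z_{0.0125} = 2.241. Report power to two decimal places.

For two equal groups, power = Φ(d·√(n/2) − z_{α/2}).
d·√(n/2) = 0.76 × √(54/2) = 0.76 × 5.196 = 3.949.
z_β = 3.949 − 2.241 = 1.708.
Power = Φ(1.708) = 0.956.

power ≈ 0.96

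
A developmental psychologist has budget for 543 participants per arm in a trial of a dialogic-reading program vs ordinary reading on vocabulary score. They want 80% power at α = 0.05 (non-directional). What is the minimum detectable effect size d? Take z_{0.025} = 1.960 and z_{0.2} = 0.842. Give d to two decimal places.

For two independent groups of n = 543 each: d_min = (z_{α/2} + z_β)·√(2/n).
z-sum = 1.960 + 0.842 = 2.802.
d_min = 2.802 × √(2/543) = 2.802 × 0.0607 = 0.170.

d_min ≈ 0.17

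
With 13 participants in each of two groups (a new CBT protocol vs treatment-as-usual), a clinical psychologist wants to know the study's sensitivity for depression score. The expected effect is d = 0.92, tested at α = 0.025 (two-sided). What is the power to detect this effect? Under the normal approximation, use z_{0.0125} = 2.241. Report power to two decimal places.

power ≈ 0.54

For two equal groups, power = Φ(d·√(n/2) − z_{α/2}).
d·√(n/2) = 0.92 × √(13/2) = 0.92 × 2.550 = 2.346.
z_β = 2.346 − 2.241 = 0.105.
Power = Φ(0.105) = 0.542.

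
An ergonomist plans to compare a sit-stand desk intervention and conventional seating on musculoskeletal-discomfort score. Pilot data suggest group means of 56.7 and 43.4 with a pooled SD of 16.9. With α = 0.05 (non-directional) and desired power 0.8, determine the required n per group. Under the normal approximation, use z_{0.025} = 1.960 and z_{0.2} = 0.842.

Cohen's d = |M₁ − M₂| / SD_pooled = |56.7 − 43.4| / 16.9 = 13.3 / 16.9 = 0.787.
For two independent groups with equal n: n = 2·((z_{α/2} + z_β) / d)².
z_{α/2} + z_β = 1.960 + 0.842 = 2.802.
n = 2 × (2.802 / 0.787)² = 2 × 3.560² = 2 × 12.68 = 25.4.
Round up to the next whole participant.

n = 26 per group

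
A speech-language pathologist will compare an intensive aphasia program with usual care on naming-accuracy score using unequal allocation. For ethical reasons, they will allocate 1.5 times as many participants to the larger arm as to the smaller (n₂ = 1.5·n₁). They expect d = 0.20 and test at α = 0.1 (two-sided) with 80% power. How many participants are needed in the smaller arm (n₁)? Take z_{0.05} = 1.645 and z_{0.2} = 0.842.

With allocation ratio k = n₂/n₁ = 1.5, Var(x̄₁−x̄₂) = σ²(1/n₁ + 1/(k·n₁)) = σ²·(k+1)/(k·n₁).
So n₁ = (1 + 1/k)·((z_{α/2} + z_β)/d)² = 1.667 × (2.487/0.20)².
n₁ = 1.667 × 154.63 = 257.7.
Round up: n₁ = 258, giving n₂ = 1.5 × 258 = 387.

n₁ = 258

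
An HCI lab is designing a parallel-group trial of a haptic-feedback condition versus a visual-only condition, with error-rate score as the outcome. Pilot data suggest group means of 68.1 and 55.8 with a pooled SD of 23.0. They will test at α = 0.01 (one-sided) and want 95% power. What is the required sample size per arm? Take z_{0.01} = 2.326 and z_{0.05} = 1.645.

Cohen's d = |M₁ − M₂| / SD_pooled = |68.1 − 55.8| / 23.0 = 12.3 / 23.0 = 0.535.
For two independent groups with equal n: n = 2·((z_{α} + z_β) / d)².
z_{α} + z_β = 2.326 + 1.645 = 3.971.
n = 2 × (3.971 / 0.535)² = 2 × 7.422² = 2 × 55.09 = 110.2.
Round up to the next whole participant.

n = 111 per group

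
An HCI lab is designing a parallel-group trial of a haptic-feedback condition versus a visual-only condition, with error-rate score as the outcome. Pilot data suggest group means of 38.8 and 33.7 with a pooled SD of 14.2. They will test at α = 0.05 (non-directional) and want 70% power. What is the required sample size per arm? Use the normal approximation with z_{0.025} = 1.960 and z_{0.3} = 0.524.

n = 96 per group

Cohen's d = |M₁ − M₂| / SD_pooled = |38.8 − 33.7| / 14.2 = 5.1 / 14.2 = 0.359.
For two independent groups with equal n: n = 2·((z_{α/2} + z_β) / d)².
z_{α/2} + z_β = 1.960 + 0.524 = 2.484.
n = 2 × (2.484 / 0.359)² = 2 × 6.919² = 2 × 47.88 = 95.8.
Round up to the next whole participant.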